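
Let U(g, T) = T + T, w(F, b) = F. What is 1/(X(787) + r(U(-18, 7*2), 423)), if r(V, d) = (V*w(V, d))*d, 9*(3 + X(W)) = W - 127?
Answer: 3/995107 ≈ 3.0147e-6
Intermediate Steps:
X(W) = -154/9 + W/9 (X(W) = -3 + (W - 127)/9 = -3 + (-127 + W)/9 = -3 + (-127/9 + W/9) = -154/9 + W/9)
U(g, T) = 2*T
r(V, d) = d*V**2 (r(V, d) = (V*V)*d = V**2*d = d*V**2)
1/(X(787) + r(U(-18, 7*2), 423)) = 1/((-154/9 + (1/9)*787) + 423*(2*(7*2))**2) = 1/((-154/9 + 787/9) + 423*(2*14)**2) = 1/(211/3 + 423*28**2) = 1/(211/3 + 423*784) = 1/(211/3 + 331632) = 1/(995107/3) = 3/995107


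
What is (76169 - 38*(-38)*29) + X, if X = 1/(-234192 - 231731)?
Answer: 54999880534/465923 ≈ 1.1805e+5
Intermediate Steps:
X = -1/465923 (X = 1/(-465923) = -1/465923 ≈ -2.1463e-6)
(76169 - 38*(-38)*29) + X = (76169 - 38*(-38)*29) - 1/465923 = (76169 + 1444*29) - 1/465923 = (76169 + 41876) - 1/465923 = 118045 - 1/465923 = 54999880534/465923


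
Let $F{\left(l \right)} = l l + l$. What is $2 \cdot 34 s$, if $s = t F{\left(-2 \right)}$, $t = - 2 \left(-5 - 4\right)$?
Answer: $2448$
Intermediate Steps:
$t = 18$ ($t = \left(-2\right) \left(-9\right) = 18$)
$F{\left(l \right)} = l + l^{2}$ ($F{\left(l \right)} = l^{2} + l = l + l^{2}$)
$s = 36$ ($s = 18 \left(- 2 \left(1 - 2\right)\right) = 18 \left(\left(-2\right) \left(-1\right)\right) = 18 \cdot 2 = 36$)
$2 \cdot 34 s = 2 \cdot 34 \cdot 36 = 68 \cdot 36 = 2448$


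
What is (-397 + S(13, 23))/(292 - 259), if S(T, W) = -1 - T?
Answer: -137/11 ≈ -12.455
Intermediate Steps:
(-397 + S(13, 23))/(292 - 259) = (-397 + (-1 - 1*13))/(292 - 259) = (-397 + (-1 - 13))/33 = (-397 - 14)*(1/33) = -411*1/33 = -137/11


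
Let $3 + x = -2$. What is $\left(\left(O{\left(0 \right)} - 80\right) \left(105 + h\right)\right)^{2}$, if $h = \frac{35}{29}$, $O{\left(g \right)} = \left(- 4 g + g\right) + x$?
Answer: $\frac{68539240000}{841} \approx 8.1497 \cdot 10^{7}$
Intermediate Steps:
$x = -5$ ($x = -3 - 2 = -5$)
$O{\left(g \right)} = -5 - 3 g$ ($O{\left(g \right)} = \left(- 4 g + g\right) - 5 = - 3 g - 5 = -5 - 3 g$)
$h = \frac{35}{29}$ ($h = 35 \cdot \frac{1}{29} = \frac{35}{29} \approx 1.2069$)
$\left(\left(O{\left(0 \right)} - 80\right) \left(105 + h\right)\right)^{2} = \left(\left(\left(-5 - 0\right) - 80\right) \left(105 + \frac{35}{29}\right)\right)^{2} = \left(\left(\left(-5 + 0\right) - 80\right) \frac{3080}{29}\right)^{2} = \left(\left(-5 - 80\right) \frac{3080}{29}\right)^{2} = \left(\left(-85\right) \frac{3080}{29}\right)^{2} = \left(- \frac{261800}{29}\right)^{2} = \frac{68539240000}{841}$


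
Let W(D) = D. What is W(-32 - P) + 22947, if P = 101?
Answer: 22814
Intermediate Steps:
W(-32 - P) + 22947 = (-32 - 1*101) + 22947 = (-32 - 101) + 22947 = -133 + 22947 = 22814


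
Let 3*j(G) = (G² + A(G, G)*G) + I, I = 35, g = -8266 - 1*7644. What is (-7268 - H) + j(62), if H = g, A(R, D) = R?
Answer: 33649/3 ≈ 11216.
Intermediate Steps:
g = -15910 (g = -8266 - 7644 = -15910)
H = -15910
j(G) = 35/3 + 2*G²/3 (j(G) = ((G² + G*G) + 35)/3 = ((G² + G²) + 35)/3 = (2*G² + 35)/3 = (35 + 2*G²)/3 = 35/3 + 2*G²/3)
(-7268 - H) + j(62) = (-7268 - 1*(-15910)) + (35/3 + (⅔)*62²) = (-7268 + 15910) + (35/3 + (⅔)*3844) = 8642 + (35/3 + 7688/3) = 8642 + 7723/3 = 33649/3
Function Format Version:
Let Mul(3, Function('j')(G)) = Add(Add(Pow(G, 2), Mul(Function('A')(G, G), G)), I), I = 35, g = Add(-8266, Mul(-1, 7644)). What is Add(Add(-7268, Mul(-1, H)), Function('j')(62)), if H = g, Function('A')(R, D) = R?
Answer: Rational(33649, 3) ≈ 11216.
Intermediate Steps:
g = -15910 (g = Add(-8266, -7644) = -15910)
H = -15910
Function('j')(G) = Add(Rational(35, 3), Mul(Rational(2, 3), Pow(G, 2))) (Function('j')(G) = Mul(Rational(1, 3), Add(Add(Pow(G, 2), Mul(G, G)), 35)) = Mul(Rational(1, 3), Add(Add(Pow(G, 2), Pow(G, 2)), 35)) = Mul(Rational(1, 3), Add(Mul(2, Pow(G, 2)), 35)) = Mul(Rational(1, 3), Add(35, Mul(2, Pow(G, 2)))) = Add(Rational(35, 3), Mul(Rational(2, 3), Pow(G, 2))))
Add(Add(-7268, Mul(-1, H)), Function('j')(62)) = Add(Add(-7268, Mul(-1, -15910)), Add(Rational(35, 3), Mul(Rational(2, 3), Pow(62, 2)))) = Add(Add(-7268, 15910), Add(Rational(35, 3), Mul(Rational(2, 3), 3844))) = Add(8642, Add(Rational(35, 3), Rational(7688, 3))) = Add(8642, Rational(7723, 3)) = Rational(33649, 3)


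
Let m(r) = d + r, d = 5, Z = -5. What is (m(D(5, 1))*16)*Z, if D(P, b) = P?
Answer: -800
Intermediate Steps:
m(r) = 5 + r
(m(D(5, 1))*16)*Z = ((5 + 5)*16)*(-5) = (10*16)*(-5) = 160*(-5) = -800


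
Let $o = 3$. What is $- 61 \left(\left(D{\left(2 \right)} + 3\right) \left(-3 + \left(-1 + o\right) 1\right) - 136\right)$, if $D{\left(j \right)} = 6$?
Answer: $8845$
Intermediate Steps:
$- 61 \left(\left(D{\left(2 \right)} + 3\right) \left(-3 + \left(-1 + o\right) 1\right) - 136\right) = - 61 \left(\left(6 + 3\right) \left(-3 + \left(-1 + 3\right) 1\right) - 136\right) = - 61 \left(9 \left(-3 + 2 \cdot 1\right) - 136\right) = - 61 \left(9 \left(-3 + 2\right) - 136\right) = - 61 \left(9 \left(-1\right) - 136\right) = - 61 \left(-9 - 136\right) = \left(-61\right) \left(-145\right) = 8845$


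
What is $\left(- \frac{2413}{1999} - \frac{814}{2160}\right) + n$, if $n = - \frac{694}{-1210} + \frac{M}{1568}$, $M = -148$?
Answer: $- \frac{1414156631}{1280023668} \approx -1.1048$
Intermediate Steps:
$n = \frac{113639}{237160}$ ($n = - \frac{694}{-1210} - \frac{148}{1568} = \left(-694\right) \left(- \frac{1}{1210}\right) - \frac{37}{392} = \frac{347}{605} - \frac{37}{392} = \frac{113639}{237160} \approx 0.47917$)
$\left(- \frac{2413}{1999} - \frac{814}{2160}\right) + n = \left(- \frac{2413}{1999} - \frac{814}{2160}\right) + \frac{113639}{237160} = \left(\left(-2413\right) \frac{1}{1999} - \frac{407}{1080}\right) + \frac{113639}{237160} = \left(- \frac{2413}{1999} - \frac{407}{1080}\right) + \frac{113639}{237160} = - \frac{3419633}{2158920} + \frac{113639}{237160} = - \frac{1414156631}{1280023668}$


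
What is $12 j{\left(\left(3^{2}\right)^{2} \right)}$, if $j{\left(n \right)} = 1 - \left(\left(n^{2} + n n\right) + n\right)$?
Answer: $-158424$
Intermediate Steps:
$j{\left(n \right)} = 1 - n - 2 n^{2}$ ($j{\left(n \right)} = 1 - \left(\left(n^{2} + n^{2}\right) + n\right) = 1 - \left(2 n^{2} + n\right) = 1 - \left(n + 2 n^{2}\right) = 1 - n - 2 n^{2}$)
$12 j{\left(\left(3^{2}\right)^{2} \right)} = 12 \left(1 - \left(3^{2}\right)^{2} - 2 \left(\left(3^{2}\right)^{2}\right)^{2}\right) = 12 \left(1 - 9^{2} - 2 \left(9^{2}\right)^{2}\right) = 12 \left(1 - 81 - 2 \cdot 81^{2}\right) = 12 \left(1 - 81 - 13122\right) = 12 \left(-13202\right) = -158424$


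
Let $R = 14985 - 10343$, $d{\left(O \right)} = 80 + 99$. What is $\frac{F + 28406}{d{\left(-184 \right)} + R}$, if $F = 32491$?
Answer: $\frac{20299}{1607} \approx 12.632$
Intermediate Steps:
$d{\left(O \right)} = 179$
$R = 4642$ ($R = 14985 - 10343 = 4642$)
$\frac{F + 28406}{d{\left(-184 \right)} + R} = \frac{32491 + 28406}{179 + 4642} = \frac{60897}{4821} = 60897 \cdot \frac{1}{4821} = \frac{20299}{1607}$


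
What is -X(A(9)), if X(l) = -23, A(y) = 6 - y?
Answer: 23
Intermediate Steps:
-X(A(9)) = -1*(-23) = 23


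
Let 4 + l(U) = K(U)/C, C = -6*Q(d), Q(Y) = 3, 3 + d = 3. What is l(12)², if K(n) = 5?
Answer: 5929/324 ≈ 18.299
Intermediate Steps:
d = 0 (d = -3 + 3 = 0)
C = -18 (C = -6*3 = -18)
l(U) = -77/18 (l(U) = -4 + 5/(-18) = -4 + 5*(-1/18) = -4 - 5/18 = -77/18)
l(12)² = (-77/18)² = 5929/324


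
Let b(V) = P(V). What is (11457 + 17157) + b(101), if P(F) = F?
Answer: 28715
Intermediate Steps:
b(V) = V
(11457 + 17157) + b(101) = (11457 + 17157) + 101 = 28614 + 101 = 28715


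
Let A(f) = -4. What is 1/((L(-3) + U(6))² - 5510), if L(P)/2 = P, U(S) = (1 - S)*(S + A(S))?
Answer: -1/5254 ≈ -0.00019033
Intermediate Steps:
U(S) = (1 - S)*(-4 + S) (U(S) = (1 - S)*(S - 4) = (1 - S)*(-4 + S))
L(P) = 2*P
1/((L(-3) + U(6))² - 5510) = 1/((2*(-3) + (-4 - 1*6² + 5*6))² - 5510) = 1/((-6 + (-4 - 1*36 + 30))² - 5510) = 1/((-6 + (-4 - 36 + 30))² - 5510) = 1/((-6 - 10)² - 5510) = 1/((-16)² - 5510) = 1/(256 - 5510) = 1/(-5254) = -1/5254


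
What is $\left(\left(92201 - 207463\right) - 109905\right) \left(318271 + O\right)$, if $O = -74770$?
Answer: $-54828389667$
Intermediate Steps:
$\left(\left(92201 - 207463\right) - 109905\right) \left(318271 + O\right) = \left(\left(92201 - 207463\right) - 109905\right) \left(318271 - 74770\right) = \left(-115262 - 109905\right) 243501 = \left(-225167\right) 243501 = -54828389667$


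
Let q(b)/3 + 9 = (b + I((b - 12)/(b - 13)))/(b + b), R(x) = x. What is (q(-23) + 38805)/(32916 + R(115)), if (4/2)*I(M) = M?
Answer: 42812533/36466224 ≈ 1.1740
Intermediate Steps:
I(M) = M/2
q(b) = -27 + 3*(b + (-12 + b)/(2*(-13 + b)))/(2*b) (q(b) = -27 + 3*((b + ((b - 12)/(b - 13))/2)/(b + b)) = -27 + 3*((b + ((-12 + b)/(-13 + b))/2)/((2*b))) = -27 + 3*((b + ((-12 + b)/(-13 + b))/2)*(1/(2*b))) = -27 + 3*((b + (-12 + b)/(2*(-13 + b)))*(1/(2*b))) = -27 + 3*((b + (-12 + b)/(2*(-13 + b)))/(2*b)) = -27 + 3*(b + (-12 + b)/(2*(-13 + b)))/(2*b))
(q(-23) + 38805)/(32916 + R(115)) = ((¾)*(-12 - 34*(-23)² + 443*(-23))/(-23*(-13 - 23)) + 38805)/(32916 + 115) = ((¾)*(-1/23)*(-12 - 34*529 - 10189)/(-36) + 38805)/33031 = ((¾)*(-1/23)*(-1/36)*(-12 - 17986 - 10189) + 38805)*(1/33031) = ((¾)*(-1/23)*(-1/36)*(-28187) + 38805)*(1/33031) = (-28187/1104 + 38805)*(1/33031) = (42812533/1104)*(1/33031) = 42812533/36466224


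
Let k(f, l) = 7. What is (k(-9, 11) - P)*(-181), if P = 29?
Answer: 3982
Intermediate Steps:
(k(-9, 11) - P)*(-181) = (7 - 1*29)*(-181) = (7 - 29)*(-181) = -22*(-181) = 3982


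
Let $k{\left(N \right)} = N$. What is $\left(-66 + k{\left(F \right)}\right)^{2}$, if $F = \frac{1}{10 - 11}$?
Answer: $4489$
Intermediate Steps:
$F = -1$ ($F = \frac{1}{-1} = -1$)
$\left(-66 + k{\left(F \right)}\right)^{2} = \left(-66 - 1\right)^{2} = \left(-67\right)^{2} = 4489$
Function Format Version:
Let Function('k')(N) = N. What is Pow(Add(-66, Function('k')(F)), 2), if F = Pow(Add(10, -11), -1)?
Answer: 4489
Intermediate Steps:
F = -1 (F = Pow(-1, -1) = -1)
Pow(Add(-66, Function('k')(F)), 2) = Pow(Add(-66, -1), 2) = Pow(-67, 2) = 4489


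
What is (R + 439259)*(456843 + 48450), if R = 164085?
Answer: 304865499792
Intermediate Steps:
(R + 439259)*(456843 + 48450) = (164085 + 439259)*(456843 + 48450) = 603344*505293 = 304865499792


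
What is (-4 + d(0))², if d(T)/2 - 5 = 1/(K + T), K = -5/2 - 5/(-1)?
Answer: 1156/25 ≈ 46.240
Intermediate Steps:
K = 5/2 (K = -5*½ - 5*(-1) = -5/2 + 5 = 5/2 ≈ 2.5000)
d(T) = 10 + 2/(5/2 + T)
(-4 + d(0))² = (-4 + 2*(27 + 10*0)/(5 + 2*0))² = (-4 + 2*(27 + 0)/(5 + 0))² = (-4 + 2*27/5)² = (-4 + 2*(⅕)*27)² = (-4 + 54/5)² = (34/5)² = 1156/25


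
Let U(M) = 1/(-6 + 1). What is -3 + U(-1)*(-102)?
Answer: 87/5 ≈ 17.400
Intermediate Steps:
U(M) = -⅕ (U(M) = 1/(-5) = -⅕)
-3 + U(-1)*(-102) = -3 - ⅕*(-102) = -3 + 102/5 = 87/5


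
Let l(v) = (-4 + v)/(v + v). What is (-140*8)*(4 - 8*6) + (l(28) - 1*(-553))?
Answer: 348834/7 ≈ 49833.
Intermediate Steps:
l(v) = (-4 + v)/(2*v) (l(v) = (-4 + v)/((2*v)) = (-4 + v)*(1/(2*v)) = (-4 + v)/(2*v))
(-140*8)*(4 - 8*6) + (l(28) - 1*(-553)) = (-140*8)*(4 - 8*6) + ((½)*(-4 + 28)/28 - 1*(-553)) = -1120*(4 - 48) + ((½)*(1/28)*24 + 553) = -1120*(-44) + (3/7 + 553) = 49280 + 3874/7 = 348834/7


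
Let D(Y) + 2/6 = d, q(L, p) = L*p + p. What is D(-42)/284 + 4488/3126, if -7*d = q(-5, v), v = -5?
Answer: 4426165/3107244 ≈ 1.4245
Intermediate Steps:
q(L, p) = p + L*p
d = -20/7 (d = -(-5)*(1 - 5)/7 = -(-5)*(-4)/7 = -1/7*20 = -20/7 ≈ -2.8571)
D(Y) = -67/21 (D(Y) = -1/3 - 20/7 = -67/21)
D(-42)/284 + 4488/3126 = -67/21/284 + 4488/3126 = -67/21*1/284 + 4488*(1/3126) = -67/5964 + 748/521 = 4426165/3107244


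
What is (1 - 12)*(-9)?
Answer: 99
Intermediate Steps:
(1 - 12)*(-9) = -11*(-9) = 99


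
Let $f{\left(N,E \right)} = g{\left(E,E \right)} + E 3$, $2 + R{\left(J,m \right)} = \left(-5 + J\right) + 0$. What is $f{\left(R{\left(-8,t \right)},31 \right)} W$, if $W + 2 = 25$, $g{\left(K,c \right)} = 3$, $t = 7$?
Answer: $2208$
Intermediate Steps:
$W = 23$ ($W = -2 + 25 = 23$)
$R{\left(J,m \right)} = -7 + J$ ($R{\left(J,m \right)} = -2 + \left(\left(-5 + J\right) + 0\right) = -2 + \left(-5 + J\right) = -7 + J$)
$f{\left(N,E \right)} = 3 + 3 E$ ($f{\left(N,E \right)} = 3 + E 3 = 3 + 3 E$)
$f{\left(R{\left(-8,t \right)},31 \right)} W = \left(3 + 3 \cdot 31\right) 23 = \left(3 + 93\right) 23 = 96 \cdot 23 = 2208$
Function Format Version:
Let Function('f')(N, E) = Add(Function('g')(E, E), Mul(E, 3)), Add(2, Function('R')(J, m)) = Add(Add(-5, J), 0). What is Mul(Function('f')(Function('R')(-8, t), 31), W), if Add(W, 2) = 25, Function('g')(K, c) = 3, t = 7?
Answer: 2208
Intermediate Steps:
W = 23 (W = Add(-2, 25) = 23)
Function('R')(J, m) = Add(-7, J) (Function('R')(J, m) = Add(-2, Add(Add(-5, J), 0)) = Add(-2, Add(-5, J)) = Add(-7, J))
Function('f')(N, E) = Add(3, Mul(3, E)) (Function('f')(N, E) = Add(3, Mul(E, 3)) = Add(3, Mul(3, E)))
Mul(Function('f')(Function('R')(-8, t), 31), W) = Mul(Add(3, Mul(3, 31)), 23) = Mul(Add(3, 93), 23) = Mul(96, 23) = 2208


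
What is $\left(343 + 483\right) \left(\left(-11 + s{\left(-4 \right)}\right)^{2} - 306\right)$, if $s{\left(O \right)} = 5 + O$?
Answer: $-170156$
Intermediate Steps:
$\left(343 + 483\right) \left(\left(-11 + s{\left(-4 \right)}\right)^{2} - 306\right) = \left(343 + 483\right) \left(\left(-11 + \left(5 - 4\right)\right)^{2} - 306\right) = 826 \left(\left(-11 + 1\right)^{2} - 306\right) = 826 \left(\left(-10\right)^{2} - 306\right) = 826 \left(100 - 306\right) = 826 \left(-206\right) = -170156$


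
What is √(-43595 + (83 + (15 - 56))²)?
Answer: I*√41831 ≈ 204.53*I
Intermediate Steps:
√(-43595 + (83 + (15 - 56))²) = √(-43595 + (83 - 41)²) = √(-43595 + 42²) = √(-43595 + 1764) = √(-41831) = I*√41831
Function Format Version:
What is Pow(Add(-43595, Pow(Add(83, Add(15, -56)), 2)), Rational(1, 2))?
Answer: Mul(I, Pow(41831, Rational(1, 2))) ≈ Mul(204.53, I)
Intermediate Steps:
Pow(Add(-43595, Pow(Add(83, Add(15, -56)), 2)), Rational(1, 2)) = Pow(Add(-43595, Pow(Add(83, -41), 2)), Rational(1, 2)) = Pow(Add(-43595, Pow(42, 2)), Rational(1, 2)) = Pow(Add(-43595, 1764), Rational(1, 2)) = Pow(-41831, Rational(1, 2)) = Mul(I, Pow(41831, Rational(1, 2)))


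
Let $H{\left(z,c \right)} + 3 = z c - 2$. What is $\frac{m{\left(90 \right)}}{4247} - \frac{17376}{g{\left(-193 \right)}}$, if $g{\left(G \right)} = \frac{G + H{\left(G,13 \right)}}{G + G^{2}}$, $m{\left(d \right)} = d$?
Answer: $\frac{2734580076462}{11496629} \approx 2.3786 \cdot 10^{5}$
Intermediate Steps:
$H{\left(z,c \right)} = -5 + c z$ ($H{\left(z,c \right)} = -3 + \left(z c - 2\right) = -3 + \left(c z - 2\right) = -3 + \left(-2 + c z\right) = -5 + c z$)
$g{\left(G \right)} = \frac{-5 + 14 G}{G + G^{2}}$ ($g{\left(G \right)} = \frac{G + \left(-5 + 13 G\right)}{G + G^{2}} = \frac{-5 + 14 G}{G + G^{2}}$)
$\frac{m{\left(90 \right)}}{4247} - \frac{17376}{g{\left(-193 \right)}} = \frac{90}{4247} - \frac{17376}{\frac{1}{-193} \frac{1}{1 - 193} \left(-5 + 14 \left(-193\right)\right)} = 90 \cdot \frac{1}{4247} - \frac{17376}{\left(- \frac{1}{193}\right) \frac{1}{-192} \left(-5 - 2702\right)} = \frac{90}{4247} - \frac{17376}{\left(- \frac{1}{193}\right) \left(- \frac{1}{192}\right) \left(-2707\right)} = \frac{90}{4247} - \frac{17376}{- \frac{2707}{37056}} = \frac{90}{4247} - - \frac{643885056}{2707} = \frac{90}{4247} + \frac{643885056}{2707} = \frac{2734580076462}{11496629}$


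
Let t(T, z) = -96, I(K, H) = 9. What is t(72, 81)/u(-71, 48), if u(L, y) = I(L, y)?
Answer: -32/3 ≈ -10.667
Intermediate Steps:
u(L, y) = 9
t(72, 81)/u(-71, 48) = -96/9 = -96*⅑ = -32/3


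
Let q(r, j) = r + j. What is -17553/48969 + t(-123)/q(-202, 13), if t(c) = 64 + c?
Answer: -47594/1028349 ≈ -0.046282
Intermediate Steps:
q(r, j) = j + r
-17553/48969 + t(-123)/q(-202, 13) = -17553/48969 + (64 - 123)/(13 - 202) = -17553*1/48969 - 59/(-189) = -5851/16323 - 59*(-1/189) = -5851/16323 + 59/189 = -47594/1028349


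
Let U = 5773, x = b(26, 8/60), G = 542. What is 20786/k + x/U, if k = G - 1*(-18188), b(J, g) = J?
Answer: 60242279/54064145 ≈ 1.1143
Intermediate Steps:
x = 26
k = 18730 (k = 542 - 1*(-18188) = 542 + 18188 = 18730)
20786/k + x/U = 20786/18730 + 26/5773 = 20786*(1/18730) + 26*(1/5773) = 10393/9365 + 26/5773 = 60242279/54064145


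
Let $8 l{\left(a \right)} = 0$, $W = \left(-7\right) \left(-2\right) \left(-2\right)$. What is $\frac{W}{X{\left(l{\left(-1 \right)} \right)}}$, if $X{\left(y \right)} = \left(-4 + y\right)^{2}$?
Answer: $- \frac{7}{4} \approx -1.75$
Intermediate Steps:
$W = -28$ ($W = 14 \left(-2\right) = -28$)
$l{\left(a \right)} = 0$ ($l{\left(a \right)} = \frac{1}{8} \cdot 0 = 0$)
$\frac{W}{X{\left(l{\left(-1 \right)} \right)}} = - \frac{28}{\left(-4 + 0\right)^{2}} = - \frac{28}{\left(-4\right)^{2}} = - \frac{28}{16} = \left(-28\right) \frac{1}{16} = - \frac{7}{4}$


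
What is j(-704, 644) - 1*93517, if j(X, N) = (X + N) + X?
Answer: -94281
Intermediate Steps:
j(X, N) = N + 2*X (j(X, N) = (N + X) + X = N + 2*X)
j(-704, 644) - 1*93517 = (644 + 2*(-704)) - 1*93517 = (644 - 1408) - 93517 = -764 - 93517 = -94281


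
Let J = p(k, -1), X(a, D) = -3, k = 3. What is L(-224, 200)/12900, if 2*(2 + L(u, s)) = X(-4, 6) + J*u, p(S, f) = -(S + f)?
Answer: 147/8600 ≈ 0.017093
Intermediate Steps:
p(S, f) = -S - f
J = -2 (J = -1*3 - 1*(-1) = -3 + 1 = -2)
L(u, s) = -7/2 - u (L(u, s) = -2 + (-3 - 2*u)/2 = -2 + (-3/2 - u) = -7/2 - u)
L(-224, 200)/12900 = (-7/2 - 1*(-224))/12900 = (-7/2 + 224)*(1/12900) = (441/2)*(1/12900) = 147/8600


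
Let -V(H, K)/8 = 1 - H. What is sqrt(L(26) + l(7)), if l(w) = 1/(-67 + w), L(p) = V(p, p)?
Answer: 13*sqrt(1065)/30 ≈ 14.142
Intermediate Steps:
V(H, K) = -8 + 8*H (V(H, K) = -8*(1 - H) = -8 + 8*H)
L(p) = -8 + 8*p
sqrt(L(26) + l(7)) = sqrt((-8 + 8*26) + 1/(-67 + 7)) = sqrt((-8 + 208) + 1/(-60)) = sqrt(200 - 1/60) = sqrt(11999/60) = 13*sqrt(1065)/30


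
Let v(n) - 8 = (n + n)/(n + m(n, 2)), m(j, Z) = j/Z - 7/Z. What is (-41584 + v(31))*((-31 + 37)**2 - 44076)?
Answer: 78730572240/43 ≈ 1.8309e+9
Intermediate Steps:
m(j, Z) = -7/Z + j/Z
v(n) = 8 + 2*n/(-7/2 + 3*n/2) (v(n) = 8 + (n + n)/(n + (-7 + n)/2) = 8 + (2*n)/(n + (-7 + n)/2) = 8 + (2*n)/(n + (-7/2 + n/2)) = 8 + (2*n)/(-7/2 + 3*n/2) = 8 + 2*n/(-7/2 + 3*n/2))
(-41584 + v(31))*((-31 + 37)**2 - 44076) = (-41584 + 28*(-2 + 31)/(-7 + 3*31))*((-31 + 37)**2 - 44076) = (-41584 + 28*29/(-7 + 93))*(6**2 - 44076) = (-41584 + 28*29/86)*(36 - 44076) = (-41584 + 28*(1/86)*29)*(-44040) = (-41584 + 406/43)*(-44040) = -1787706/43*(-44040) = 78730572240/43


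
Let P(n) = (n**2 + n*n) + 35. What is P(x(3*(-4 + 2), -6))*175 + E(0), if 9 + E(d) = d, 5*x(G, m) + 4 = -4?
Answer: 7012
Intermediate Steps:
x(G, m) = -8/5 (x(G, m) = -4/5 + (1/5)*(-4) = -4/5 - 4/5 = -8/5)
P(n) = 35 + 2*n**2 (P(n) = (n**2 + n**2) + 35 = 2*n**2 + 35 = 35 + 2*n**2)
E(d) = -9 + d
P(x(3*(-4 + 2), -6))*175 + E(0) = (35 + 2*(-8/5)**2)*175 + (-9 + 0) = (35 + 2*(64/25))*175 - 9 = (35 + 128/25)*175 - 9 = (1003/25)*175 - 9 = 7021 - 9 = 7012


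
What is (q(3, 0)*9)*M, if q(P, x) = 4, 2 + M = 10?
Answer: 288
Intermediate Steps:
M = 8 (M = -2 + 10 = 8)
(q(3, 0)*9)*M = (4*9)*8 = 36*8 = 288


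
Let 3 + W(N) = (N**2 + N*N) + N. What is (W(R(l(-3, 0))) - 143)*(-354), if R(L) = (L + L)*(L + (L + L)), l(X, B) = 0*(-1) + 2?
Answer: -364620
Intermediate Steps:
l(X, B) = 2 (l(X, B) = 0 + 2 = 2)
R(L) = 6*L**2 (R(L) = (2*L)*(L + 2*L) = (2*L)*(3*L) = 6*L**2)
W(N) = -3 + N + 2*N**2 (W(N) = -3 + ((N**2 + N*N) + N) = -3 + ((N**2 + N**2) + N) = -3 + (2*N**2 + N) = -3 + (N + 2*N**2) = -3 + N + 2*N**2)
(W(R(l(-3, 0))) - 143)*(-354) = ((-3 + 6*2**2 + 2*(6*2**2)**2) - 143)*(-354) = ((-3 + 6*4 + 2*(6*4)**2) - 143)*(-354) = ((-3 + 24 + 2*24**2) - 143)*(-354) = ((-3 + 24 + 2*576) - 143)*(-354) = ((-3 + 24 + 1152) - 143)*(-354) = (1173 - 143)*(-354) = 1030*(-354) = -364620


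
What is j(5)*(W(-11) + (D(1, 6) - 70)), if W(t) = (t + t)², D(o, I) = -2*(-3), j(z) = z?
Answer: 2100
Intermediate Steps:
D(o, I) = 6
W(t) = 4*t² (W(t) = (2*t)² = 4*t²)
j(5)*(W(-11) + (D(1, 6) - 70)) = 5*(4*(-11)² + (6 - 70)) = 5*(4*121 - 64) = 5*(484 - 64) = 5*420 = 2100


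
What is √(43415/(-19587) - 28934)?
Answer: I*√11101395933051/19587 ≈ 170.11*I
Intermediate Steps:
√(43415/(-19587) - 28934) = √(43415*(-1/19587) - 28934) = √(-43415/19587 - 28934) = √(-566773673/19587) = I*√11101395933051/19587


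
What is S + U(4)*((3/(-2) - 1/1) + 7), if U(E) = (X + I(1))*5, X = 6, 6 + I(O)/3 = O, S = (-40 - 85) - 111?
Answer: -877/2 ≈ -438.50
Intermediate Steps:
S = -236 (S = -125 - 111 = -236)
I(O) = -18 + 3*O
U(E) = -45 (U(E) = (6 + (-18 + 3*1))*5 = (6 + (-18 + 3))*5 = (6 - 15)*5 = -9*5 = -45)
S + U(4)*((3/(-2) - 1/1) + 7) = -236 - 45*((3/(-2) - 1/1) + 7) = -236 - 45*((3*(-1/2) - 1*1) + 7) = -236 - 45*((-3/2 - 1) + 7) = -236 - 45*(-5/2 + 7) = -236 - 45*9/2 = -236 - 405/2 = -877/2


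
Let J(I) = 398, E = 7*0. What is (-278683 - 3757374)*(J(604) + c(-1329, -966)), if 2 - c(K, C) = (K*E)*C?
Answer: -1614422800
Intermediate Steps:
E = 0
c(K, C) = 2 (c(K, C) = 2 - K*0*C = 2 - 0*C = 2 - 1*0 = 2 + 0 = 2)
(-278683 - 3757374)*(J(604) + c(-1329, -966)) = (-278683 - 3757374)*(398 + 2) = -4036057*400 = -1614422800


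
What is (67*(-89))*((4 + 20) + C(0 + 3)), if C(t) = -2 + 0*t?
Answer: -131186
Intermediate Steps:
C(t) = -2 (C(t) = -2 + 0 = -2)
(67*(-89))*((4 + 20) + C(0 + 3)) = (67*(-89))*((4 + 20) - 2) = -5963*(24 - 2) = -5963*22 = -131186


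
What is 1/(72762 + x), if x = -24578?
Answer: 1/48184 ≈ 2.0754e-5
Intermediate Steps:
1/(72762 + x) = 1/(72762 - 24578) = 1/48184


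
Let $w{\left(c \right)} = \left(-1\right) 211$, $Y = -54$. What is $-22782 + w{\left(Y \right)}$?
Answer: $-22993$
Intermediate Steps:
$w{\left(c \right)} = -211$
$-22782 + w{\left(Y \right)} = -22782 - 211 = -22993$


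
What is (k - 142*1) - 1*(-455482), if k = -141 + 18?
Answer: 455217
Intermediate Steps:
k = -123
(k - 142*1) - 1*(-455482) = (-123 - 142*1) - 1*(-455482) = (-123 - 142) + 455482 = -265 + 455482 = 455217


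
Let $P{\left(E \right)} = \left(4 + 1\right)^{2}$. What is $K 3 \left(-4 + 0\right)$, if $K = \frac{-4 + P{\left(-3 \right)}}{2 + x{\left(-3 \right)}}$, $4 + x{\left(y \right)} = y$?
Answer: $\frac{252}{5} \approx 50.4$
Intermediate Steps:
$P{\left(E \right)} = 25$ ($P{\left(E \right)} = 5^{2} = 25$)
$x{\left(y \right)} = -4 + y$
$K = - \frac{21}{5}$ ($K = \frac{-4 + 25}{2 - 7} = \frac{21}{2 - 7} = \frac{21}{-5} = 21 \left(- \frac{1}{5}\right) = - \frac{21}{5} \approx -4.2$)
$K 3 \left(-4 + 0\right) = - \frac{21 \cdot 3 \left(-4 + 0\right)}{5} = - \frac{21 \cdot 3 \left(-4\right)}{5} = \left(- \frac{21}{5}\right) \left(-12\right) = \frac{252}{5}$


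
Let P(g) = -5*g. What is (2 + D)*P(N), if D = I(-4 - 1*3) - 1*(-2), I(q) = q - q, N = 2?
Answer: -40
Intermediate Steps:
I(q) = 0
D = 2 (D = 0 - 1*(-2) = 0 + 2 = 2)
(2 + D)*P(N) = (2 + 2)*(-5*2) = 4*(-10) = -40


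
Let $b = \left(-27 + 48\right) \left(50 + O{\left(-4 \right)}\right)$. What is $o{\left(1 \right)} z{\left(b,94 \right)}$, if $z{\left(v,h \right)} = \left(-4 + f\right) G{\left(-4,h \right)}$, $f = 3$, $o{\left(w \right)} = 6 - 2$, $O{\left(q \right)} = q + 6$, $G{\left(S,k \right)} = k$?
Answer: $-376$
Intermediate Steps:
$O{\left(q \right)} = 6 + q$
$o{\left(w \right)} = 4$
$b = 1092$ ($b = \left(-27 + 48\right) \left(50 + \left(6 - 4\right)\right) = 21 \left(50 + 2\right) = 21 \cdot 52 = 1092$)
$z{\left(v,h \right)} = - h$ ($z{\left(v,h \right)} = \left(-4 + 3\right) h = - h$)
$o{\left(1 \right)} z{\left(b,94 \right)} = 4 \left(\left(-1\right) 94\right) = 4 \left(-94\right) = -376$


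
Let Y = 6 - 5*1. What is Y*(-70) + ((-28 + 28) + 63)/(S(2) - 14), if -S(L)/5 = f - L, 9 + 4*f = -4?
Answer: -454/7 ≈ -64.857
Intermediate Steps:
f = -13/4 (f = -9/4 + (1/4)*(-4) = -9/4 - 1 = -13/4 ≈ -3.2500)
S(L) = 65/4 + 5*L (S(L) = -5*(-13/4 - L) = 65/4 + 5*L)
Y = 1 (Y = 6 - 5 = 1)
Y*(-70) + ((-28 + 28) + 63)/(S(2) - 14) = 1*(-70) + ((-28 + 28) + 63)/((65/4 + 5*2) - 14) = -70 + (0 + 63)/((65/4 + 10) - 14) = -70 + 63/(105/4 - 14) = -70 + 63/(49/4) = -70 + 63*(4/49) = -70 + 36/7 = -454/7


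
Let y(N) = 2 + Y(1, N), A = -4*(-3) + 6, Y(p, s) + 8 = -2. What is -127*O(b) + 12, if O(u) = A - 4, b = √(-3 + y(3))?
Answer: -1766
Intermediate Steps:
Y(p, s) = -10 (Y(p, s) = -8 - 2 = -10)
A = 18 (A = 12 + 6 = 18)
y(N) = -8 (y(N) = 2 - 10 = -8)
b = I*√11 (b = √(-3 - 8) = √(-11) = I*√11 ≈ 3.3166*I)
O(u) = 14 (O(u) = 18 - 4 = 14)
-127*O(b) + 12 = -127*14 + 12 = -1778 + 12 = -1766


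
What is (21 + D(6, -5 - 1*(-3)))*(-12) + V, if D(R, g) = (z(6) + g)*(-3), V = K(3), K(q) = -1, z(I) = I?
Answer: -109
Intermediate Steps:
V = -1
D(R, g) = -18 - 3*g (D(R, g) = (6 + g)*(-3) = -18 - 3*g)
(21 + D(6, -5 - 1*(-3)))*(-12) + V = (21 + (-18 - 3*(-5 - 1*(-3))))*(-12) - 1 = (21 + (-18 - 3*(-5 + 3)))*(-12) - 1 = (21 + (-18 - 3*(-2)))*(-12) - 1 = (21 + (-18 + 6))*(-12) - 1 = (21 - 12)*(-12) - 1 = 9*(-12) - 1 = -108 - 1 = -109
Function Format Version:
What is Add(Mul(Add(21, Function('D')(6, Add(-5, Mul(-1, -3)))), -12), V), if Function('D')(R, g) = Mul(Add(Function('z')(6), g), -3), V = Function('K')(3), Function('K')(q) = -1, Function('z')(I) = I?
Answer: -109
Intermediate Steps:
V = -1
Function('D')(R, g) = Add(-18, Mul(-3, g)) (Function('D')(R, g) = Mul(Add(6, g), -3) = Add(-18, Mul(-3, g)))
Add(Mul(Add(21, Function('D')(6, Add(-5, Mul(-1, -3)))), -12), V) = Add(Mul(Add(21, Add(-18, Mul(-3, Add(-5, Mul(-1, -3))))), -12), -1) = Add(Mul(Add(21, Add(-18, Mul(-3, Add(-5, 3)))), -12), -1) = Add(Mul(Add(21, Add(-18, Mul(-3, -2))), -12), -1) = Add(Mul(Add(21, Add(-18, 6)), -12), -1) = Add(Mul(Add(21, -12), -12), -1) = Add(Mul(9, -12), -1) = Add(-108, -1) = -109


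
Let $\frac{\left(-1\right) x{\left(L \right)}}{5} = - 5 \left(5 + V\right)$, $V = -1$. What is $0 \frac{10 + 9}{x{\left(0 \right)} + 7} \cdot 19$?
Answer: $0$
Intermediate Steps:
$x{\left(L \right)} = 100$ ($x{\left(L \right)} = - 5 \left(- 5 \left(5 - 1\right)\right) = - 5 \left(\left(-5\right) 4\right) = \left(-5\right) \left(-20\right) = 100$)
$0 \frac{10 + 9}{x{\left(0 \right)} + 7} \cdot 19 = 0 \frac{10 + 9}{100 + 7} \cdot 19 = 0 \cdot \frac{19}{107} \cdot 19 = 0 \cdot 19 = 0$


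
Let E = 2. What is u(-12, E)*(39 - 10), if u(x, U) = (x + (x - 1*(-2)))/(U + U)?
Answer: -319/2 ≈ -159.50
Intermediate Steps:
u(x, U) = (2 + 2*x)/(2*U) (u(x, U) = (x + (x + 2))/((2*U)) = (x + (2 + x))*(1/(2*U)) = (2 + 2*x)*(1/(2*U)) = (2 + 2*x)/(2*U))
u(-12, E)*(39 - 10) = ((1 - 12)/2)*(39 - 10) = ((1/2)*(-11))*29 = -11/2*29 = -319/2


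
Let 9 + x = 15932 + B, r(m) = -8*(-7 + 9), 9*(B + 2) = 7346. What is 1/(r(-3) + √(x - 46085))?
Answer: -72/133217 - 3*I*√264130/266434 ≈ -0.00054047 - 0.0057868*I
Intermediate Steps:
B = 7328/9 (B = -2 + (⅑)*7346 = -2 + 7346/9 = 7328/9 ≈ 814.22)
r(m) = -16 (r(m) = -8*2 = -16)
x = 150635/9 (x = -9 + (15932 + 7328/9) = -9 + 150716/9 = 150635/9 ≈ 16737.)
1/(r(-3) + √(x - 46085)) = 1/(-16 + √(150635/9 - 46085)) = 1/(-16 + √(-264130/9)) = 1/(-16 + I*√264130/3)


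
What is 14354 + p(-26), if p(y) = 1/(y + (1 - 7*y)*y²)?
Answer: 1775331429/123682 ≈ 14354.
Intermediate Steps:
p(y) = 1/(y + y²*(1 - 7*y))
14354 + p(-26) = 14354 + 1/((-26)*(1 - 26 - 7*(-26)²)) = 14354 - 1/(26*(1 - 26 - 7*676)) = 14354 - 1/(26*(1 - 26 - 4732)) = 14354 - 1/26/(-4757) = 14354 - 1/26*(-1/4757) = 14354 + 1/123682 = 1775331429/123682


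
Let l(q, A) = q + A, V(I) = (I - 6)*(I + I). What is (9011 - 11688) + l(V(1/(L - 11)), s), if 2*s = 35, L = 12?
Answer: -5339/2 ≈ -2669.5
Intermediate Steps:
s = 35/2 (s = (1/2)*35 = 35/2 ≈ 17.500)
V(I) = 2*I*(-6 + I) (V(I) = (-6 + I)*(2*I) = 2*I*(-6 + I))
l(q, A) = A + q
(9011 - 11688) + l(V(1/(L - 11)), s) = (9011 - 11688) + (35/2 + 2*(-6 + 1/(12 - 11))/(12 - 11)) = -2677 + (35/2 + 2*(-6 + 1/1)/1) = -2677 + (35/2 + 2*1*(-6 + 1)) = -2677 + (35/2 + 2*1*(-5)) = -2677 + (35/2 - 10) = -2677 + 15/2 = -5339/2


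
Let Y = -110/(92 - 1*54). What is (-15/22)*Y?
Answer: 75/38 ≈ 1.9737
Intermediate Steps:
Y = -55/19 (Y = -110/(92 - 54) = -110/38 = -110*1/38 = -55/19 ≈ -2.8947)
(-15/22)*Y = -15/22*(-55/19) = 75/38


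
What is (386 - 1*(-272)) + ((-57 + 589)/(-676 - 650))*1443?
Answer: 1344/17 ≈ 79.059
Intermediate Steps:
(386 - 1*(-272)) + ((-57 + 589)/(-676 - 650))*1443 = (386 + 272) + (532/(-1326))*1443 = 658 + (532*(-1/1326))*1443 = 658 - 266/663*1443 = 658 - 9842/17 = 1344/17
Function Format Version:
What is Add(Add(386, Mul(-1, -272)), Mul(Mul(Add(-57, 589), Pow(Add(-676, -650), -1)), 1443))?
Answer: Rational(1344, 17) ≈ 79.059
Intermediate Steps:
Add(Add(386, Mul(-1, -272)), Mul(Mul(Add(-57, 589), Pow(Add(-676, -650), -1)), 1443)) = Add(Add(386, 272), Mul(Mul(532, Pow(-1326, -1)), 1443)) = Add(658, Mul(Mul(532, Rational(-1, 1326)), 1443)) = Add(658, Mul(Rational(-266, 663), 1443)) = Add(658, Rational(-9842, 17)) = Rational(1344, 17)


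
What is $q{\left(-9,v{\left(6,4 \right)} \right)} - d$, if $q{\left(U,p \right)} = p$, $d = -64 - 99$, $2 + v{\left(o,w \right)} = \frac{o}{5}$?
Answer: $\frac{811}{5} \approx 162.2$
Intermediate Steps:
$v{\left(o,w \right)} = -2 + \frac{o}{5}$
$d = -163$
$q{\left(-9,v{\left(6,4 \right)} \right)} - d = \left(-2 + \frac{1}{5} \cdot 6\right) - -163 = \left(-2 + \frac{6}{5}\right) + 163 = - \frac{4}{5} + 163 = \frac{811}{5}$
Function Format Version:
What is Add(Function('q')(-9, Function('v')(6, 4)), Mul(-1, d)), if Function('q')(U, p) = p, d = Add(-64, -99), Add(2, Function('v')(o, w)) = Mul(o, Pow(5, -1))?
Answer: Rational(811, 5) ≈ 162.20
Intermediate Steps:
Function('v')(o, w) = Add(-2, Mul(Rational(1, 5), o)) (Function('v')(o, w) = Add(-2, Mul(o, Pow(5, -1))) = Add(-2, Mul(o, Rational(1, 5))) = Add(-2, Mul(Rational(1, 5), o)))
d = -163
Add(Function('q')(-9, Function('v')(6, 4)), Mul(-1, d)) = Add(Add(-2, Mul(Rational(1, 5), 6)), Mul(-1, -163)) = Add(Add(-2, Rational(6, 5)), 163) = Add(Rational(-4, 5), 163) = Rational(811, 5)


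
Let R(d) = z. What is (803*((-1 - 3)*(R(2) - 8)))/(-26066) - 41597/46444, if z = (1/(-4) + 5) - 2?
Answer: -933726287/605304652 ≈ -1.5426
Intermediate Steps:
z = 11/4 (z = (1*(-¼) + 5) - 2 = (-¼ + 5) - 2 = 19/4 - 2 = 11/4 ≈ 2.7500)
R(d) = 11/4
(803*((-1 - 3)*(R(2) - 8)))/(-26066) - 41597/46444 = (803*((-1 - 3)*(11/4 - 8)))/(-26066) - 41597/46444 = (803*(-4*(-21/4)))*(-1/26066) - 41597*1/46444 = (803*21)*(-1/26066) - 41597/46444 = 16863*(-1/26066) - 41597/46444 = -16863/26066 - 41597/46444 = -933726287/605304652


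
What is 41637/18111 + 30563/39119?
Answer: 727441432/236161403 ≈ 3.0803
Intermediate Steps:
41637/18111 + 30563/39119 = 41637*(1/18111) + 30563*(1/39119) = 13879/6037 + 30563/39119 = 727441432/236161403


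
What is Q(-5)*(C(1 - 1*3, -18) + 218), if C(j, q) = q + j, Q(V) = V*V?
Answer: 4950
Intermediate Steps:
Q(V) = V²
C(j, q) = j + q
Q(-5)*(C(1 - 1*3, -18) + 218) = (-5)²*(((1 - 1*3) - 18) + 218) = 25*(((1 - 3) - 18) + 218) = 25*((-2 - 18) + 218) = 25*(-20 + 218) = 25*198 = 4950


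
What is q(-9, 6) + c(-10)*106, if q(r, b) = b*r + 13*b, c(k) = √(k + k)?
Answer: 24 + 212*I*√5 ≈ 24.0 + 474.05*I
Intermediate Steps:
c(k) = √2*√k (c(k) = √(2*k) = √2*√k)
q(r, b) = 13*b + b*r
q(-9, 6) + c(-10)*106 = 6*(13 - 9) + (√2*√(-10))*106 = 6*4 + (√2*(I*√10))*106 = 24 + (2*I*√5)*106 = 24 + 212*I*√5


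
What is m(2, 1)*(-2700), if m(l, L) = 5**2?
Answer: -67500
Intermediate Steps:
m(l, L) = 25
m(2, 1)*(-2700) = 25*(-2700) = -67500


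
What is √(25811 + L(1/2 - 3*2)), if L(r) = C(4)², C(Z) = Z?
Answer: √25827 ≈ 160.71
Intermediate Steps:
L(r) = 16 (L(r) = 4² = 16)
√(25811 + L(1/2 - 3*2)) = √(25811 + 16) = √25827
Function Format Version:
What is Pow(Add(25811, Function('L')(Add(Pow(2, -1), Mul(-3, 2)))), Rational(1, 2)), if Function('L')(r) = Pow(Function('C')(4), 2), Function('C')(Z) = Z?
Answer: Pow(25827, Rational(1, 2)) ≈ 160.71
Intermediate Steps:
Function('L')(r) = 16 (Function('L')(r) = Pow(4, 2) = 16)
Pow(Add(25811, Function('L')(Add(Pow(2, -1), Mul(-3, 2)))), Rational(1, 2)) = Pow(Add(25811, 16), Rational(1, 2)) = Pow(25827, Rational(1, 2))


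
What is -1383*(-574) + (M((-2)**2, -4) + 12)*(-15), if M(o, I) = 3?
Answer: 793617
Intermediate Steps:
-1383*(-574) + (M((-2)**2, -4) + 12)*(-15) = -1383*(-574) + (3 + 12)*(-15) = 793842 + 15*(-15) = 793842 - 225 = 793617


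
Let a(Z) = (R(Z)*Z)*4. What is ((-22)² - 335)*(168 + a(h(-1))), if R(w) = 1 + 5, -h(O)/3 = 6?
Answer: -39336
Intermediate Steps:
h(O) = -18 (h(O) = -3*6 = -18)
R(w) = 6
a(Z) = 24*Z (a(Z) = (6*Z)*4 = 24*Z)
((-22)² - 335)*(168 + a(h(-1))) = ((-22)² - 335)*(168 + 24*(-18)) = (484 - 335)*(168 - 432) = 149*(-264) = -39336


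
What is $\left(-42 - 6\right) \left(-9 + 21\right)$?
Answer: $-576$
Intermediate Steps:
$\left(-42 - 6\right) \left(-9 + 21\right) = \left(-48\right) 12 = -576$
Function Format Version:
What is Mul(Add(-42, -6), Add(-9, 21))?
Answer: -576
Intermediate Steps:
Mul(Add(-42, -6), Add(-9, 21)) = Mul(-48, 12) = -576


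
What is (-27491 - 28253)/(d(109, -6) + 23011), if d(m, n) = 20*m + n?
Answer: -55744/25185 ≈ -2.2134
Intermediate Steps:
d(m, n) = n + 20*m
(-27491 - 28253)/(d(109, -6) + 23011) = (-27491 - 28253)/((-6 + 20*109) + 23011) = -55744/((-6 + 2180) + 23011) = -55744/(2174 + 23011) = -55744/25185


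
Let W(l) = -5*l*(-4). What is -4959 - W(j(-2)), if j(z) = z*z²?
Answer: -4799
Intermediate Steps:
j(z) = z³
W(l) = 20*l
-4959 - W(j(-2)) = -4959 - 20*(-2)³ = -4959 - 20*(-8) = -4959 - 1*(-160) = -4959 + 160 = -4799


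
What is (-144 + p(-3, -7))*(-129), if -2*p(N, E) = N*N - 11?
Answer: 18447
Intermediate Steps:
p(N, E) = 11/2 - N²/2 (p(N, E) = -(N*N - 11)/2 = -(N² - 11)/2 = -(-11 + N²)/2 = 11/2 - N²/2)
(-144 + p(-3, -7))*(-129) = (-144 + (11/2 - ½*(-3)²))*(-129) = (-144 + (11/2 - ½*9))*(-129) = (-144 + (11/2 - 9/2))*(-129) = (-144 + 1)*(-129) = -143*(-129) = 18447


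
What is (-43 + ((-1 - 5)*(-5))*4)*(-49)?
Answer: -3773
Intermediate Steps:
(-43 + ((-1 - 5)*(-5))*4)*(-49) = (-43 - 6*(-5)*4)*(-49) = (-43 + 30*4)*(-49) = (-43 + 120)*(-49) = 77*(-49) = -3773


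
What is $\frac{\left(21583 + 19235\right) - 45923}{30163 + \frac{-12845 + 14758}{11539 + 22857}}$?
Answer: $- \frac{175591580}{1037488461} \approx -0.16925$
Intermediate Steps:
$\frac{\left(21583 + 19235\right) - 45923}{30163 + \frac{-12845 + 14758}{11539 + 22857}} = \frac{40818 - 45923}{30163 + \frac{1913}{34396}} = - \frac{5105}{30163 + 1913 \cdot \frac{1}{34396}} = - \frac{5105}{30163 + \frac{1913}{34396}} = - \frac{5105}{\frac{1037488461}{34396}} = \left(-5105\right) \frac{34396}{1037488461} = - \frac{175591580}{1037488461}$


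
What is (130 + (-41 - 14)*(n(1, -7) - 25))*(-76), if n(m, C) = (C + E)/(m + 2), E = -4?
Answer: -389120/3 ≈ -1.2971e+5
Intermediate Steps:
n(m, C) = (-4 + C)/(2 + m) (n(m, C) = (C - 4)/(m + 2) = (-4 + C)/(2 + m))
(130 + (-41 - 14)*(n(1, -7) - 25))*(-76) = (130 + (-41 - 14)*((-4 - 7)/(2 + 1) - 25))*(-76) = (130 - 55*(-11/3 - 25))*(-76) = (130 - 55*(-86/3))*(-76) = (130 + 4730/3)*(-76) = (5120/3)*(-76) = -389120/3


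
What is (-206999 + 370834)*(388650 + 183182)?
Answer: 93686095720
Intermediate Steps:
(-206999 + 370834)*(388650 + 183182) = 163835*571832 = 93686095720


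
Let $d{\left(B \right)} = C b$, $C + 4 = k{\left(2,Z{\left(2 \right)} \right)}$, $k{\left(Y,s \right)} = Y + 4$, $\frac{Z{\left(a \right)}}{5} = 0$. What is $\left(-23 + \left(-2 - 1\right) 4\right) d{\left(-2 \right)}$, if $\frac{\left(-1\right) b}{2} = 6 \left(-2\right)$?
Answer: $-1680$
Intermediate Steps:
$Z{\left(a \right)} = 0$ ($Z{\left(a \right)} = 5 \cdot 0 = 0$)
$b = 24$ ($b = - 2 \cdot 6 \left(-2\right) = \left(-2\right) \left(-12\right) = 24$)
$k{\left(Y,s \right)} = 4 + Y$
$C = 2$ ($C = -4 + \left(4 + 2\right) = -4 + 6 = 2$)
$d{\left(B \right)} = 48$ ($d{\left(B \right)} = 2 \cdot 24 = 48$)
$\left(-23 + \left(-2 - 1\right) 4\right) d{\left(-2 \right)} = \left(-23 + \left(-2 - 1\right) 4\right) 48 = \left(-23 - 12\right) 48 = \left(-35\right) 48 = -1680$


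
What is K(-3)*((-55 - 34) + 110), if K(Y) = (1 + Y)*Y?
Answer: 126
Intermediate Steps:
K(Y) = Y*(1 + Y)
K(-3)*((-55 - 34) + 110) = (-3*(1 - 3))*((-55 - 34) + 110) = (-3*(-2))*(-89 + 110) = 6*21 = 126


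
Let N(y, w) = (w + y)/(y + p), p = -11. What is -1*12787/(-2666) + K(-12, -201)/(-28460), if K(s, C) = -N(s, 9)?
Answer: 4185061229/872555140 ≈ 4.7963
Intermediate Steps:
N(y, w) = (w + y)/(-11 + y) (N(y, w) = (w + y)/(y - 11) = (w + y)/(-11 + y))
K(s, C) = -(9 + s)/(-11 + s)
-1*12787/(-2666) + K(-12, -201)/(-28460) = -1*12787/(-2666) + ((-9 - 1*(-12))/(-11 - 12))/(-28460) = -12787*(-1/2666) + ((-9 + 12)/(-23))*(-1/28460) = 12787/2666 - 1/23*3*(-1/28460) = 12787/2666 - 3/23*(-1/28460) = 12787/2666 + 3/654580 = 4185061229/872555140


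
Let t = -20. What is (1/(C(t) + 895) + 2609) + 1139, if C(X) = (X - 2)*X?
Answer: 5003581/1335 ≈ 3748.0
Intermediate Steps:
C(X) = X*(-2 + X) (C(X) = (-2 + X)*X = X*(-2 + X))
(1/(C(t) + 895) + 2609) + 1139 = (1/(-20*(-2 - 20) + 895) + 2609) + 1139 = (1/(-20*(-22) + 895) + 2609) + 1139 = (1/(440 + 895) + 2609) + 1139 = (1/1335 + 2609) + 1139 = 3483016/1335 + 1139 = 5003581/1335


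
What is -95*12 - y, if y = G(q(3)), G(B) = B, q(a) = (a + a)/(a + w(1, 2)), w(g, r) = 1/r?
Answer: -7992/7 ≈ -1141.7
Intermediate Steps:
q(a) = 2*a/(½ + a) (q(a) = (a + a)/(a + 1/2) = (2*a)/(a + ½) = (2*a)/(½ + a) = 2*a/(½ + a))
y = 12/7 (y = 4*3/(1 + 2*3) = 4*3/(1 + 6) = 4*3/7 = 4*3*(⅐) = 12/7 ≈ 1.7143)
-95*12 - y = -95*12 - 1*12/7 = -1140 - 12/7 = -7992/7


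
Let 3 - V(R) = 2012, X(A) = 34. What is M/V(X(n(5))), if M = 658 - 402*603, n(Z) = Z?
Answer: 241748/2009 ≈ 120.33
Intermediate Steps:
V(R) = -2009 (V(R) = 3 - 1*2012 = 3 - 2012 = -2009)
M = -241748 (M = 658 - 242406 = -241748)
M/V(X(n(5))) = -241748/(-2009) = -241748*(-1/2009) = 241748/2009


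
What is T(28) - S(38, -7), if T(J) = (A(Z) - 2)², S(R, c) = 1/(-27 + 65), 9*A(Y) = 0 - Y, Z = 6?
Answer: 2423/342 ≈ 7.0848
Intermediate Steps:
A(Y) = -Y/9 (A(Y) = (0 - Y)/9 = (-Y)/9 = -Y/9)
S(R, c) = 1/38
T(J) = 64/9 (T(J) = (-⅑*6 - 2)² = (-⅔ - 2)² = (-8/3)² = 64/9)
T(28) - S(38, -7) = 64/9 - 1*1/38 = 64/9 - 1/38 = 2423/342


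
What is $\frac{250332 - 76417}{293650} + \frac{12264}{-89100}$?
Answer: $\frac{5664049}{12459150} \approx 0.45461$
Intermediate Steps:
$\frac{250332 - 76417}{293650} + \frac{12264}{-89100} = \left(250332 - 76417\right) \frac{1}{293650} + 12264 \left(- \frac{1}{89100}\right) = 173915 \cdot \frac{1}{293650} - \frac{1022}{7425} = \frac{4969}{8390} - \frac{1022}{7425} = \frac{5664049}{12459150}$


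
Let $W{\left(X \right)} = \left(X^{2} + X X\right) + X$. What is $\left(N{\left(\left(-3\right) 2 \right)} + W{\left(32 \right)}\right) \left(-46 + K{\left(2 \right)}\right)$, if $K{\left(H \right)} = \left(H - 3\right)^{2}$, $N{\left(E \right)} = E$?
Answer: $-93330$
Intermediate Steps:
$K{\left(H \right)} = \left(-3 + H\right)^{2}$
$W{\left(X \right)} = X + 2 X^{2}$ ($W{\left(X \right)} = \left(X^{2} + X^{2}\right) + X = 2 X^{2} + X = X + 2 X^{2}$)
$\left(N{\left(\left(-3\right) 2 \right)} + W{\left(32 \right)}\right) \left(-46 + K{\left(2 \right)}\right) = \left(\left(-3\right) 2 + 32 \left(1 + 2 \cdot 32\right)\right) \left(-46 + \left(-3 + 2\right)^{2}\right) = \left(-6 + 32 \left(1 + 64\right)\right) \left(-46 + \left(-1\right)^{2}\right) = \left(-6 + 32 \cdot 65\right) \left(-46 + 1\right) = \left(-6 + 2080\right) \left(-45\right) = 2074 \left(-45\right) = -93330$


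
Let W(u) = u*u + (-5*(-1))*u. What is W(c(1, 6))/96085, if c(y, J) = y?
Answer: 6/96085 ≈ 6.2445e-5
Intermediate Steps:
W(u) = u**2 + 5*u
W(c(1, 6))/96085 = (1*(5 + 1))/96085 = (1*6)*(1/96085) = 6*(1/96085) = 6/96085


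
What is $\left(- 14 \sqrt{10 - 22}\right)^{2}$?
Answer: $-2352$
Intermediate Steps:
$\left(- 14 \sqrt{10 - 22}\right)^{2} = \left(- 14 \sqrt{-12}\right)^{2} = \left(- 14 \cdot 2 i \sqrt{3}\right)^{2} = \left(- 28 i \sqrt{3}\right)^{2} = -2352$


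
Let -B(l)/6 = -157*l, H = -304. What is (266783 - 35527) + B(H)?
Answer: -55112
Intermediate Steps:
B(l) = 942*l (B(l) = -(-942)*l = 942*l)
(266783 - 35527) + B(H) = (266783 - 35527) + 942*(-304) = 231256 - 286368 = -55112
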